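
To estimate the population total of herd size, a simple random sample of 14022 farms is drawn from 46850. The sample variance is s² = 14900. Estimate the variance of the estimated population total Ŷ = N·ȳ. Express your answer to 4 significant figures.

Var(Ŷ) = N²·Var(ȳ) = N²·(1 − n/N)·s²/n.
f = 14022/46850 = 0.29929562; Var(ȳ) = 0.70070438·14900/14022 = 0.7445796.
Var(Ŷ) = 46850² · 0.7445796 = 1.6342945 × 10^9.

1.634 × 10^9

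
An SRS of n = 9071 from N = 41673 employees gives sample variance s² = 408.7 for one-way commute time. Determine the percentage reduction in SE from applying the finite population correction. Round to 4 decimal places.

f = n/N = 9071/41673 = 0.21767091.
SE_no-fpc = √(s²/n) = 0.21226321; SE_fpc = √((1−f)s²/n) = 0.18774547.
Ratio = √(1−f) = 0.88449369. Reduction = 100·(1 − 0.88449369) = 11.5506%.

11.5506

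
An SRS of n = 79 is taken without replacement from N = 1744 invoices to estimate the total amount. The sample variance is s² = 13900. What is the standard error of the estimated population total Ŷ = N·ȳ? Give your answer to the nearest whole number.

22603

Var(Ŷ) = N²·Var(ȳ) = N²·(1 − n/N)·s²/n.
f = 79/1744 = 0.04529817; Var(ȳ) = 0.95470183·13900/79 = 167.97918.
Var(Ŷ) = 1744² · 167.97918 = 5.1091472 × 10^8.
SE(Ŷ) = √(5.1091472 × 10^8) = 22603.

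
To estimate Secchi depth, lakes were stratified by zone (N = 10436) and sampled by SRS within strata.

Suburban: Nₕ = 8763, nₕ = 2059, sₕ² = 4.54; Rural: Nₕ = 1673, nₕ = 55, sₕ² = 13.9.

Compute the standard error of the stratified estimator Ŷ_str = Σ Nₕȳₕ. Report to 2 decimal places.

902.02

Var(Ŷ_str) = Σₕ Nₕ²(1 − fₕ)sₕ²/nₕ.
Suburban: 8763²·(1 − 2059/8763)·4.54/2059 = 129534.76.
Rural: 1673²·(1 − 55/1673)·13.9/55 = 684110.99.
Sum = 813645.75.
SE = √(813645.75) = 902.02.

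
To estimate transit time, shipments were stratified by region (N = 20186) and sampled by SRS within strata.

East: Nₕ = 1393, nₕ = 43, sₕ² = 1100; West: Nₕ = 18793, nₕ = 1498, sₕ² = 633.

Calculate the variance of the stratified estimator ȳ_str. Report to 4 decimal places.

Var(ȳ_str) = Σₕ Wₕ²(1 − fₕ)sₕ²/nₕ with Wₕ = Nₕ/N, N = 20186.
East: Wₕ = 0.06900822; term = 0.06900822²·(1 − 0.03086863)·1100/43 = 0.11806158.
West: Wₕ = 0.93099178; term = 0.93099178²·(1 − 0.07971053)·633/1498 = 0.33706064.
Sum = 0.45512222.

0.4551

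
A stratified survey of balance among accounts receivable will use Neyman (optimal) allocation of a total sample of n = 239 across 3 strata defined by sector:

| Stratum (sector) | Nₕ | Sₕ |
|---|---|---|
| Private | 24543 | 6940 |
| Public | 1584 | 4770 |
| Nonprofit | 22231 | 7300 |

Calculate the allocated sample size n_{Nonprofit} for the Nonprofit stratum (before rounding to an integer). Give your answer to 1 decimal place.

114.0

Neyman allocation: nₕ = n·NₕSₕ / Σⱼ NⱼSⱼ.
Σ NⱼSⱼ = 24543·6940 + 1584·4770 + 22231·7300 = 3.401704 × 10^8.
n_{Nonprofit} = 239·22231·7300 / (3.401704 × 10^8) = 114.0.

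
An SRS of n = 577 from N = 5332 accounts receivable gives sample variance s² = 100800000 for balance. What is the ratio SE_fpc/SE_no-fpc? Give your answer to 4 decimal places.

f = n/N = 577/5332 = 0.10821455.
SE_no-fpc = √(s²/n) = 417.96735; SE_fpc = √((1−f)s²/n) = 394.70493.
Ratio = √(1−f) = 0.94434392.

0.9443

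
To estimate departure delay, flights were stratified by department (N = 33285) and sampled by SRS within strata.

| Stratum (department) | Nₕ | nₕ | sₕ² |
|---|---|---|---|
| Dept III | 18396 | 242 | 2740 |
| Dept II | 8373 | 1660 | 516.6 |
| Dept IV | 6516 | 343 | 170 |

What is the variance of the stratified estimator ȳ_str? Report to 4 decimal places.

3.4468

Var(ȳ_str) = Σₕ Wₕ²(1 − fₕ)sₕ²/nₕ with Wₕ = Nₕ/N, N = 33285.
Dept III: Wₕ = 0.55268139; term = 0.55268139²·(1 − 0.01315503)·2740/242 = 3.4129805.
Dept II: Wₕ = 0.25155475; term = 0.25155475²·(1 − 0.19825630)·516.6/1660 = 0.01578872.
Dept IV: Wₕ = 0.19576386; term = 0.19576386²·(1 − 0.05263966)·170/343 = 0.017994303.
Sum = 3.4467635.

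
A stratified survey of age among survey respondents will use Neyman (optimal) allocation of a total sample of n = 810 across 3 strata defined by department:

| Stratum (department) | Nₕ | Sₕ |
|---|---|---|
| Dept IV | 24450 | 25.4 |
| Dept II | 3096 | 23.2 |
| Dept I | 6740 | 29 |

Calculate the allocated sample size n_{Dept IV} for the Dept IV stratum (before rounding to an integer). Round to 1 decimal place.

566.3

Neyman allocation: nₕ = n·NₕSₕ / Σⱼ NⱼSⱼ.
Σ NⱼSⱼ = 24450·25.4 + 3096·23.2 + 6740·29 = 888317.2.
n_{Dept IV} = 810·24450·25.4 / 888317.2 = 566.3.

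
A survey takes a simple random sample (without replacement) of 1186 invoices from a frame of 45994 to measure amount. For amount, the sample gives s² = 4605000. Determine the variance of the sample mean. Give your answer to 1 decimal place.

3782.7

Under SRS without replacement, Var(ȳ) = (1 − f)·s²/n with f = n/N = 1186/45994 = 0.02578597.
Var(ȳ) = (1 − 0.02578597)·4605000/1186 = 0.97421403·3882.7993 = 3782.6776.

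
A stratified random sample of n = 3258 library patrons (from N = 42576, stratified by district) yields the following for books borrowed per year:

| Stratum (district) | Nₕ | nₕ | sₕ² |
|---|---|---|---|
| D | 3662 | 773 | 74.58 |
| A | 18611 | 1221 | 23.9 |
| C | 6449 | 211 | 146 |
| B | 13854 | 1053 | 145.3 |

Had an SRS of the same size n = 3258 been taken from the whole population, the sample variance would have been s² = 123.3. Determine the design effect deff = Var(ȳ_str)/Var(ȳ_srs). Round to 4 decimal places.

0.9418

Var(ȳ_str) = Σ Wₕ²(1−fₕ)sₕ²/nₕ with Wₕ = Nₕ/42576:
  D: (3662/42576)²·(1−773/3662)·74.58/773 = 5.630916 × 10^-4
  A: (18611/42576)²·(1−1221/18611)·23.9/1221 = 0.0034947959
  C: (6449/42576)²·(1−211/6449)·146/211 = 0.015356012
  B: (13854/42576)²·(1−1053/13854)·145.3/1053 = 0.013499777
  → Var(ȳ_str) = 0.032913677.
Var(ȳ_srs) = (1 − 3258/42576)·123.3/3258 = 0.034949306.
deff = 0.032913677 / 0.034949306 = 0.9418.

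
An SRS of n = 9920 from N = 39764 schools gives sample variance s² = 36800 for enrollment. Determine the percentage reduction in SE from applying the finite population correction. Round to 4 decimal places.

13.3670

f = n/N = 9920/39764 = 0.24947188.
SE_no-fpc = √(s²/n) = 1.9260523; SE_fpc = √((1−f)s²/n) = 1.6685974.
Ratio = √(1−f) = 0.86633026. Reduction = 100·(1 − 0.86633026) = 13.3670%.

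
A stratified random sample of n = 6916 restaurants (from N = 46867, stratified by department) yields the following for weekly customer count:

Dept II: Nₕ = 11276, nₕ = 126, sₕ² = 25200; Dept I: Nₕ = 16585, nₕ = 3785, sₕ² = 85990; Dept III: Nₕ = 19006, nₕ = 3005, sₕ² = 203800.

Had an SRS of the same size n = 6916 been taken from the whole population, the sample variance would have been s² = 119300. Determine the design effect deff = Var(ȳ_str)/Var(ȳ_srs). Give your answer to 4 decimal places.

1.5664

Var(ȳ_str) = Σ Wₕ²(1−fₕ)sₕ²/nₕ with Wₕ = Nₕ/46867:
  Dept II: (11276/46867)²·(1−126/11276)·25200/126 = 11.447895
  Dept I: (16585/46867)²·(1−3785/16585)·85990/3785 = 2.195701
  Dept III: (19006/46867)²·(1−3005/19006)·203800/3005 = 9.3899492
  → Var(ȳ_str) = 23.033545.
Var(ȳ_srs) = (1 − 6916/46867)·119300/6916 = 14.704354.
deff = 23.033545 / 14.704354 = 1.5664.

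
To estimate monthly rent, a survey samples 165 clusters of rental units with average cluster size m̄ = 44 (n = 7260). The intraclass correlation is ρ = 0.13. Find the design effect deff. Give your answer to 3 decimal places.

deff = 1 + (44 − 1)·0.13 = 1 + 5.59 = 6.59.

6.590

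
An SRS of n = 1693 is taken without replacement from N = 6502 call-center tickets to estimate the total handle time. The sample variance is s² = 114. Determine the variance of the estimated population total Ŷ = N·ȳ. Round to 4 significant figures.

Var(Ŷ) = N²·Var(ȳ) = N²·(1 − n/N)·s²/n.
f = 1693/6502 = 0.26038142; Var(ȳ) = 0.73961858·114/1693 = 0.049803023.
Var(Ŷ) = 6502² · 0.049803023 = 2.1054728 × 10^6.

2.105 × 10^6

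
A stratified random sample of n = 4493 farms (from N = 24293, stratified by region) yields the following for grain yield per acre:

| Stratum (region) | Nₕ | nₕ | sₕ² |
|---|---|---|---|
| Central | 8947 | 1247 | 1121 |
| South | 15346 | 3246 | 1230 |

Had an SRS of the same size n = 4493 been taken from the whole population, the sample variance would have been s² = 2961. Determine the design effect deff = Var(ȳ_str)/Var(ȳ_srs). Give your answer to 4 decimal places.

0.4173

Var(ȳ_str) = Σ Wₕ²(1−fₕ)sₕ²/nₕ with Wₕ = Nₕ/24293:
  Central: (8947/24293)²·(1−1247/8947)·1121/1247 = 0.10494096
  South: (15346/24293)²·(1−3246/15346)·1230/3246 = 0.11922707
  → Var(ȳ_str) = 0.22416803.
Var(ȳ_srs) = (1 − 4493/24293)·2961/4493 = 0.53713819.
deff = 0.22416803 / 0.53713819 = 0.4173.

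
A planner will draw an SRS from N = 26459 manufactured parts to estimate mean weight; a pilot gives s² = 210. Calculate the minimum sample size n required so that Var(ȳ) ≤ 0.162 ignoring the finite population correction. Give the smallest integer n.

Without fpc, n₀ = s²/D = 210/0.162 = 1296.2963.
Rounding up, n = 1297.

1297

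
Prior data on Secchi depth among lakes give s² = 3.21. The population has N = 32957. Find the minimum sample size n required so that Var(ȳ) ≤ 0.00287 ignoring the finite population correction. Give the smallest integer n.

1119

Without fpc, n₀ = s²/D = 3.21/0.00287 = 1118.4669.
Rounding up, n = 1119.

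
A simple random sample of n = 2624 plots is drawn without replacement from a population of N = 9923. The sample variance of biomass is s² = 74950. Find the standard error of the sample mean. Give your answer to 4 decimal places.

Under SRS without replacement, Var(ȳ) = (1 − f)·s²/n with f = n/N = 2624/9923 = 0.26443616.
Var(ȳ) = (1 − 0.26443616)·74950/2624 = 0.73556384·28.563262 = 21.010103.
SE(ȳ) = √(21.010103) = 4.5837.

4.5837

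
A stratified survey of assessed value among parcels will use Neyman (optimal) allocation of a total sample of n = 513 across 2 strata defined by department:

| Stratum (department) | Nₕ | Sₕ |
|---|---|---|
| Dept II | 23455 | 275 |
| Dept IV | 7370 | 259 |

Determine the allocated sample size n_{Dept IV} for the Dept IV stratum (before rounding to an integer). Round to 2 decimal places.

117.15

Neyman allocation: nₕ = n·NₕSₕ / Σⱼ NⱼSⱼ.
Σ NⱼSⱼ = 23455·275 + 7370·259 = 8.358955 × 10^6.
n_{Dept IV} = 513·7370·259 / (8.358955 × 10^6) = 117.15.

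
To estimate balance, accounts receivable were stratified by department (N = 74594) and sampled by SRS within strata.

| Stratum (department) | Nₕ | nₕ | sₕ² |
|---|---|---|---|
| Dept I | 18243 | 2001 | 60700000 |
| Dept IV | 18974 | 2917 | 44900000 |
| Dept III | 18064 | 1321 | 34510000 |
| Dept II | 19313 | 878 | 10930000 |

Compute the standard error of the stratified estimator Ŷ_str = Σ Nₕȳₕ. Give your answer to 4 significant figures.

5.100 × 10^6

Var(Ŷ_str) = Σₕ Nₕ²(1 − fₕ)sₕ²/nₕ.
Dept I: 18243²·(1 − 2001/18243)·60700000/2001 = 8.988296 × 10^12.
Dept IV: 18974²·(1 − 2917/18974)·44900000/2917 = 4.6895721 × 10^12.
Dept III: 18064²·(1 − 1321/18064)·34510000/1321 = 7.9011325 × 10^12.
Dept II: 19313²·(1 − 878/19313)·10930000/878 = 4.4321916 × 10^12.
Sum = 2.6011192 × 10^13.
SE = √(2.6011192 × 10^13) = 5.100 × 10^6.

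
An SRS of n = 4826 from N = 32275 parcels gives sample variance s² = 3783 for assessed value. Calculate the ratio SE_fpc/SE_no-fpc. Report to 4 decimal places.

0.9222

f = n/N = 4826/32275 = 0.14952750.
SE_no-fpc = √(s²/n) = 0.88536941; SE_fpc = √((1−f)s²/n) = 0.81649711.
Ratio = √(1−f) = 0.92221066.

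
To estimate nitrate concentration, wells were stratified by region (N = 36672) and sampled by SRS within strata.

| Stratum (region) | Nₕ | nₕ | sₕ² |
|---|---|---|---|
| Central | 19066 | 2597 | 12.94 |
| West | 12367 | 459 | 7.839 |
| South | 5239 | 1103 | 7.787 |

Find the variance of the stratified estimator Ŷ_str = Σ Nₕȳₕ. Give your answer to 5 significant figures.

4.2326 × 10^6

Var(Ŷ_str) = Σₕ Nₕ²(1 − fₕ)sₕ²/nₕ.
Central: 19066²·(1 − 2597/19066)·12.94/2597 = 1.5645489 × 10^6.
West: 12367²·(1 − 459/12367)·7.839/459 = 2.5150763 × 10^6.
South: 5239²·(1 − 1103/5239)·7.787/1103 = 152976.1.
Sum = 4.2326013 × 10^6.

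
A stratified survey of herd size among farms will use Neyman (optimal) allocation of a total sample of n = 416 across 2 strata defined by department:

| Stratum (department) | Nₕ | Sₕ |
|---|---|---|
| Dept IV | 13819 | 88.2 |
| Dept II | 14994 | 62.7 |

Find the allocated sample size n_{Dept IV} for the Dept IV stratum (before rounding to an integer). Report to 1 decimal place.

234.9

Neyman allocation: nₕ = n·NₕSₕ / Σⱼ NⱼSⱼ.
Σ NⱼSⱼ = 13819·88.2 + 14994·62.7 = 2.1589596 × 10^6.
n_{Dept IV} = 416·13819·88.2 / (2.1589596 × 10^6) = 234.9.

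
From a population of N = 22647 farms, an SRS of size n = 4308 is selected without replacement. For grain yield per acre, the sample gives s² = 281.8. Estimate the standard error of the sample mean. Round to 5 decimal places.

Under SRS without replacement, Var(ȳ) = (1 − f)·s²/n with f = n/N = 4308/22647 = 0.19022387.
Var(ȳ) = (1 − 0.19022387)·281.8/4308 = 0.80977613·0.065413185 = 0.052970036.
SE(ȳ) = √(0.052970036) = 0.23015.

0.23015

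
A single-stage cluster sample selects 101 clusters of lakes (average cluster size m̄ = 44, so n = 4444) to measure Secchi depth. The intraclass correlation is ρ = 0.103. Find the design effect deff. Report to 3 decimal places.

deff = 1 + (44 − 1)·0.103 = 1 + 4.429 = 5.429.

5.429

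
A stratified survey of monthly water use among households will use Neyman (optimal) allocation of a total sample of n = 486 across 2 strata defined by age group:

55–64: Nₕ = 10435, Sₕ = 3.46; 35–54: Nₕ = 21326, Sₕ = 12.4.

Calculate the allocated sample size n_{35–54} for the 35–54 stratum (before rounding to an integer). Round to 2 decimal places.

427.62

Neyman allocation: nₕ = n·NₕSₕ / Σⱼ NⱼSⱼ.
Σ NⱼSⱼ = 10435·3.46 + 21326·12.4 = 300547.5.
n_{35–54} = 486·21326·12.4 / 300547.5 = 427.62.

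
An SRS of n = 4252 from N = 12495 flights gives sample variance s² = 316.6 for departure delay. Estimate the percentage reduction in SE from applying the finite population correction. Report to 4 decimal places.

f = n/N = 4252/12495 = 0.34029612.
SE_no-fpc = √(s²/n) = 0.27287191; SE_fpc = √((1−f)s²/n) = 0.22163245.
Ratio = √(1−f) = 0.81222157. Reduction = 100·(1 − 0.81222157) = 18.7778%.

18.7778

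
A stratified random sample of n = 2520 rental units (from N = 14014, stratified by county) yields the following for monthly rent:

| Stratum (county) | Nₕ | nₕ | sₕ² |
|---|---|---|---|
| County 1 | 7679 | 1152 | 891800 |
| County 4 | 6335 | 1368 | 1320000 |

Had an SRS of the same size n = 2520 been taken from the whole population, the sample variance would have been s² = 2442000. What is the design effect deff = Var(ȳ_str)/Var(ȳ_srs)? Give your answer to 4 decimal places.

0.4431

Var(ȳ_str) = Σ Wₕ²(1−fₕ)sₕ²/nₕ with Wₕ = Nₕ/14014:
  County 1: (7679/14014)²·(1−1152/7679)·891800/1152 = 197.56456
  County 4: (6335/14014)²·(1−1368/6335)·1320000/1368 = 154.59818
  → Var(ȳ_str) = 352.16274.
Var(ȳ_srs) = (1 − 2520/14014)·2442000/2520 = 794.7933.
deff = 352.16274 / 794.7933 = 0.4431.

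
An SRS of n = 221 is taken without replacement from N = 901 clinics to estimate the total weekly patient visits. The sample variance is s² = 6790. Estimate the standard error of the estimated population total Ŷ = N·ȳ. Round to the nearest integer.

4339

Var(Ŷ) = N²·Var(ȳ) = N²·(1 − n/N)·s²/n.
f = 221/901 = 0.24528302; Var(ȳ) = 0.75471698·6790/221 = 23.187911.
Var(Ŷ) = 901² · 23.187911 = 1.8823969 × 10^7.
SE(Ŷ) = √(1.8823969 × 10^7) = 4339.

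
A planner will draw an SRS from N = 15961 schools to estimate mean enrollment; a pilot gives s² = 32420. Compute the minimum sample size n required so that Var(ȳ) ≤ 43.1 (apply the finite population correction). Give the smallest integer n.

719

Without fpc, n₀ = s²/D = 32420/43.1 = 752.2042.
With fpc, (1 − n/N)·s²/n ≤ D requires n ≥ n₀/(1 + n₀/N) = 752.2042/(1 + 752.2042/15961) = 718.3501.
Rounding up, n = 719.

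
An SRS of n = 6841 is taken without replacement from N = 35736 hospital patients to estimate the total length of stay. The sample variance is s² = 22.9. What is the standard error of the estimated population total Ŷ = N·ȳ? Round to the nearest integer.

Var(Ŷ) = N²·Var(ȳ) = N²·(1 − n/N)·s²/n.
f = 6841/35736 = 0.19143161; Var(ȳ) = 0.80856839·22.9/6841 = 0.0027066534.
Var(Ŷ) = 35736² · 0.0027066534 = 3.4565634 × 10^6.
SE(Ŷ) = √(3.4565634 × 10^6) = 1859.

1859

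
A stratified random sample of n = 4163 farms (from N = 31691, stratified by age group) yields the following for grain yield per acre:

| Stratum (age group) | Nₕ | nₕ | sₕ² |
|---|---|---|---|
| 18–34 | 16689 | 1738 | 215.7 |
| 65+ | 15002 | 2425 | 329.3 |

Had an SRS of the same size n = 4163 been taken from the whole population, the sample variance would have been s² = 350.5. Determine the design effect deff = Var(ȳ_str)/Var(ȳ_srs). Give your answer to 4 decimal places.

Var(ȳ_str) = Σ Wₕ²(1−fₕ)sₕ²/nₕ with Wₕ = Nₕ/31691:
  18–34: (16689/31691)²·(1−1738/16689)·215.7/1738 = 0.030833941
  65+: (15002/31691)²·(1−2425/15002)·329.3/2425 = 0.025511402
  → Var(ȳ_str) = 0.056345343.
Var(ȳ_srs) = (1 − 4163/31691)·350.5/4163 = 0.073134168.
deff = 0.056345343 / 0.073134168 = 0.7704.

0.7704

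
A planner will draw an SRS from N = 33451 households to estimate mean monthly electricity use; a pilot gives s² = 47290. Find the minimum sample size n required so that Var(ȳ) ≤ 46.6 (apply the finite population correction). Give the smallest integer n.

985

Without fpc, n₀ = s²/D = 47290/46.6 = 1014.8069.
With fpc, (1 − n/N)·s²/n ≤ D requires n ≥ n₀/(1 + n₀/N) = 1014.8069/(1 + 1014.8069/33451) = 984.9271.
Rounding up, n = 985.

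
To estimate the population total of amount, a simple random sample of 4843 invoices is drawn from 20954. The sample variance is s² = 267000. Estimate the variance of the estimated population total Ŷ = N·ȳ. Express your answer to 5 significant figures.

1.8612 × 10^10

Var(Ŷ) = N²·Var(ȳ) = N²·(1 − n/N)·s²/n.
f = 4843/20954 = 0.23112532; Var(ȳ) = 0.76887468·267000/4843 = 42.38892.
Var(Ŷ) = 20954² · 42.38892 = 1.8611708 × 10^10.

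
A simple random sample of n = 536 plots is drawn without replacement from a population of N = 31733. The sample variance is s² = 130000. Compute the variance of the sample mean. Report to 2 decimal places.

238.44

Under SRS without replacement, Var(ȳ) = (1 − f)·s²/n with f = n/N = 536/31733 = 0.01689093.
Var(ȳ) = (1 − 0.01689093)·130000/536 = 0.98310907·242.53731 = 238.44063.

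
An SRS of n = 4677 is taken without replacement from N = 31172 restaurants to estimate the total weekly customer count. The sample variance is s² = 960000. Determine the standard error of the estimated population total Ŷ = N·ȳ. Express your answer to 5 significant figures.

411730

Var(Ŷ) = N²·Var(ȳ) = N²·(1 − n/N)·s²/n.
f = 4677/31172 = 0.15003850; Var(ȳ) = 0.84996150·960000/4677 = 174.46291.
Var(Ŷ) = 31172² · 174.46291 = 1.6952449 × 10^11.
SE(Ŷ) = √(1.6952449 × 10^11) = 411730.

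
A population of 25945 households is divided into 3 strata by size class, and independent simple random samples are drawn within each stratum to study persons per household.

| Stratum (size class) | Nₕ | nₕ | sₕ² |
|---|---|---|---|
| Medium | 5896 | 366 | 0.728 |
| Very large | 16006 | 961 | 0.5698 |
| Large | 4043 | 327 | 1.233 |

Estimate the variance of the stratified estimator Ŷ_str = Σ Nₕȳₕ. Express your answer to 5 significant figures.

264280

Var(Ŷ_str) = Σₕ Nₕ²(1 − fₕ)sₕ²/nₕ.
Medium: 5896²·(1 − 366/5896)·0.728/366 = 64853.423.
Very large: 16006²·(1 − 961/16006)·0.5698/961 = 142782.2.
Large: 4043²·(1 − 327/4043)·1.233/327 = 56649.329.
Sum = 264284.95.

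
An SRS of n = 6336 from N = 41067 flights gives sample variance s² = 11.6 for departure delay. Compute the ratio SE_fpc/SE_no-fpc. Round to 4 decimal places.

f = n/N = 6336/41067 = 0.15428446.
SE_no-fpc = √(s²/n) = 0.042787943; SE_fpc = √((1−f)s²/n) = 0.039348988.
Ratio = √(1−f) = 0.91962793.

0.9196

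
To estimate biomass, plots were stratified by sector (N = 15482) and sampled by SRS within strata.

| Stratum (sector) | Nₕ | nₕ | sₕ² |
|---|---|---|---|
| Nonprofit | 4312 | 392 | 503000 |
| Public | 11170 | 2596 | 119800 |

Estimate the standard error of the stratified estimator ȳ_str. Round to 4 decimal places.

10.4368

Var(ȳ_str) = Σₕ Wₕ²(1 − fₕ)sₕ²/nₕ with Wₕ = Nₕ/N, N = 15482.
Nonprofit: Wₕ = 0.27851699; term = 0.27851699²·(1 − 0.09090909)·503000/392 = 90.488338.
Public: Wₕ = 0.72148301; term = 0.72148301²·(1 − 0.23240824)·119800/2596 = 18.438885.
Sum = 108.92722.
SE = √(108.92722) = 10.4368.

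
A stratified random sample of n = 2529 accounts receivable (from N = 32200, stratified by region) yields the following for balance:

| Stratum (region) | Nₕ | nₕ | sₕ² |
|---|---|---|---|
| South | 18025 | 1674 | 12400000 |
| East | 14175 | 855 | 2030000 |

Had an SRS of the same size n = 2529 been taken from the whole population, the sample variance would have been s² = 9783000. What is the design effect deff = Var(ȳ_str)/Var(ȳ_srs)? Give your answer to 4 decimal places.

0.7120

Var(ȳ_str) = Σ Wₕ²(1−fₕ)sₕ²/nₕ with Wₕ = Nₕ/32200:
  South: (18025/32200)²·(1−1674/18025)·12400000/1674 = 2105.5913
  East: (14175/32200)²·(1−855/14175)·2030000/855 = 432.35996
  → Var(ȳ_str) = 2537.9513.
Var(ȳ_srs) = (1 − 2529/32200)·9783000/2529 = 3564.5075.
deff = 2537.9513 / 3564.5075 = 0.7120.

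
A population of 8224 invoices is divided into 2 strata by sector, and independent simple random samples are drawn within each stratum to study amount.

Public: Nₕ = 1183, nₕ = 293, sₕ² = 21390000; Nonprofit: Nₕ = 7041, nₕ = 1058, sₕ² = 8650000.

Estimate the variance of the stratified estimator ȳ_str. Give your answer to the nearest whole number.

Var(ȳ_str) = Σₕ Wₕ²(1 − fₕ)sₕ²/nₕ with Wₕ = Nₕ/N, N = 8224.
Public: Wₕ = 0.14384728; term = 0.14384728²·(1 − 0.24767540)·21390000/293 = 1136.4536.
Nonprofit: Wₕ = 0.85615272; term = 0.85615272²·(1 − 0.15026275)·8650000/1058 = 5092.3422.
Sum = 6228.7958.

6229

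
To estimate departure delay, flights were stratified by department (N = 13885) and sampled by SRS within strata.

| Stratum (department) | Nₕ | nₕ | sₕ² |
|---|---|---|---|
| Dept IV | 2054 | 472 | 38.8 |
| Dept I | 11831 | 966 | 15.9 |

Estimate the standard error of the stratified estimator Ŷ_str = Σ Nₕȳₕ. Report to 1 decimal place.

1543.7

Var(Ŷ_str) = Σₕ Nₕ²(1 − fₕ)sₕ²/nₕ.
Dept IV: 2054²·(1 − 472/2054)·38.8/472 = 267114.
Dept I: 11831²·(1 − 966/11831)·15.9/966 = 2.1157833 × 10^6.
Sum = 2.3828973 × 10^6.
SE = √(2.3828973 × 10^6) = 1543.7.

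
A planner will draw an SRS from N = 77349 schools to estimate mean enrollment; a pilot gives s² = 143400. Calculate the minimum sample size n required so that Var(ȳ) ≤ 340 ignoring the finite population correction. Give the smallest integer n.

Without fpc, n₀ = s²/D = 143400/340 = 421.7647.
Rounding up, n = 422.

422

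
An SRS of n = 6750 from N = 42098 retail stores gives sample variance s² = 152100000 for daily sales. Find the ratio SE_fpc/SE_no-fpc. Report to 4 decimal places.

0.9163

f = n/N = 6750/42098 = 0.16034016.
SE_no-fpc = √(s²/n) = 150.11107; SE_fpc = √((1−f)s²/n) = 137.55121.
Ratio = √(1−f) = 0.91632955.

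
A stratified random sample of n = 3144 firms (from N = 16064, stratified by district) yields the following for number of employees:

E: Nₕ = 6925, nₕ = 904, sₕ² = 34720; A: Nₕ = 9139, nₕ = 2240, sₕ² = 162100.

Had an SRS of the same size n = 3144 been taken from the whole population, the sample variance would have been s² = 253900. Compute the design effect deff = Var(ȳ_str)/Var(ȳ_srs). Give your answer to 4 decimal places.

Var(ȳ_str) = Σ Wₕ²(1−fₕ)sₕ²/nₕ with Wₕ = Nₕ/16064:
  E: (6925/16064)²·(1−904/6925)·34720/904 = 6.2057218
  A: (9139/16064)²·(1−2240/9139)·162100/2240 = 17.681228
  → Var(ȳ_str) = 23.88695.
Var(ȳ_srs) = (1 − 3144/16064)·253900/3144 = 64.95147.
deff = 23.88695 / 64.95147 = 0.3678.

0.3678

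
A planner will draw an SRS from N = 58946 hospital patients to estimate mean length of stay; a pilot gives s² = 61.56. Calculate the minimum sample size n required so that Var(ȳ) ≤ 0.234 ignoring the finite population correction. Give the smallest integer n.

264

Without fpc, n₀ = s²/D = 61.56/0.234 = 263.0769.
Rounding up, n = 264.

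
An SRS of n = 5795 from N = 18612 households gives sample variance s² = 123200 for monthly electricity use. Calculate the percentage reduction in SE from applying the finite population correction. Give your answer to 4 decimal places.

17.0156

f = n/N = 5795/18612 = 0.31135826.
SE_no-fpc = √(s²/n) = 4.6108249; SE_fpc = √((1−f)s²/n) = 3.8262673.
Ratio = √(1−f) = 0.82984441. Reduction = 100·(1 − 0.82984441) = 17.0156%.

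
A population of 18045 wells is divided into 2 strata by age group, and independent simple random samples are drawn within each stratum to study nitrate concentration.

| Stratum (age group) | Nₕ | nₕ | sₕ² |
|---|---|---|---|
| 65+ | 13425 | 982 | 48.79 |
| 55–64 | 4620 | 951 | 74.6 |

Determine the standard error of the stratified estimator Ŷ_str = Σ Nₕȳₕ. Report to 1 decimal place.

3103.1

Var(Ŷ_str) = Σₕ Nₕ²(1 − fₕ)sₕ²/nₕ.
65+: 13425²·(1 − 982/13425)·48.79/982 = 8.2996299 × 10^6.
55–64: 4620²·(1 − 951/4620)·74.6/951 = 1.3296826 × 10^6.
Sum = 9.6293125 × 10^6.
SE = √(9.6293125 × 10^6) = 3103.1.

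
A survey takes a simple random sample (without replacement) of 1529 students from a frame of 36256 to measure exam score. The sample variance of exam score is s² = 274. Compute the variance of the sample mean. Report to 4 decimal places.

Under SRS without replacement, Var(ȳ) = (1 − f)·s²/n with f = n/N = 1529/36256 = 0.04217233.
Var(ȳ) = (1 − 0.04217233)·274/1529 = 0.95782767·0.17920209 = 0.17164472.

0.1716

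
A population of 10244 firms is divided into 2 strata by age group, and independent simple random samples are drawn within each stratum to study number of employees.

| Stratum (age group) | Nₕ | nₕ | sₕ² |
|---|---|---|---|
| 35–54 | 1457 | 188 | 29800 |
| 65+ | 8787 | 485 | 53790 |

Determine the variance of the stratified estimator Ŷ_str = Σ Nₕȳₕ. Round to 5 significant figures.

8.3837 × 10^9

Var(Ŷ_str) = Σₕ Nₕ²(1 − fₕ)sₕ²/nₕ.
35–54: 1457²·(1 − 188/1457)·29800/188 = 2.9307555 × 10^8.
65+: 8787²·(1 − 485/8787)·53790/485 = 8.0906453 × 10^9.
Sum = 8.3837209 × 10^9.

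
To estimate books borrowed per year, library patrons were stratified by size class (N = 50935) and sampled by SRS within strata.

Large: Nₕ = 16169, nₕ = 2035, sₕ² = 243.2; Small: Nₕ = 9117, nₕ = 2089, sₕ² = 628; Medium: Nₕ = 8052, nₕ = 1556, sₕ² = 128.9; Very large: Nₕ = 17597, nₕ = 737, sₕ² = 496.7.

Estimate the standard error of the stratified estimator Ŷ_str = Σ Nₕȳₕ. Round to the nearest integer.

Var(Ŷ_str) = Σₕ Nₕ²(1 − fₕ)sₕ²/nₕ.
Large: 16169²·(1 − 2035/16169)·243.2/2035 = 2.7311616 × 10^7.
Small: 9117²·(1 − 2089/9117)·628/2089 = 1.9262157 × 10^7.
Medium: 8052²·(1 − 1556/8052)·128.9/1556 = 4.3330441 × 10^6.
Very large: 17597²·(1 − 737/17597)·496.7/737 = 1.9995068 × 10^8.
Sum = 2.508575 × 10^8.
SE = √(2.508575 × 10^8) = 15838.

15838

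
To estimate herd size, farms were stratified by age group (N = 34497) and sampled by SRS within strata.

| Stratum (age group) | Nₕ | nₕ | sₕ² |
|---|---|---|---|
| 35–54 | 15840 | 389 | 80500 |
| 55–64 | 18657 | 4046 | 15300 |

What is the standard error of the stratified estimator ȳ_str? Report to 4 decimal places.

6.5898

Var(ȳ_str) = Σₕ Wₕ²(1 − fₕ)sₕ²/nₕ with Wₕ = Nₕ/N, N = 34497.
35–54: Wₕ = 0.45917036; term = 0.45917036²·(1 − 0.02455808)·80500/389 = 42.55939.
55–64: Wₕ = 0.54082964; term = 0.54082964²·(1 − 0.21686230)·15300/4046 = 0.8662129.
Sum = 43.425603.
SE = √(43.425603) = 6.5898.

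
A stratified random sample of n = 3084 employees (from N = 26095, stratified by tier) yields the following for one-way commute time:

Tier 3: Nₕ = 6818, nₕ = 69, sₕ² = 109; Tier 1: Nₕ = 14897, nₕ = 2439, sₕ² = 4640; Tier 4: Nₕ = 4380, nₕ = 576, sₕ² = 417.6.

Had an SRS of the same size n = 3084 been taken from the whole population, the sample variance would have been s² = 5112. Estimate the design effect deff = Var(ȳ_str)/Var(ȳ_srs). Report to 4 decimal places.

Var(ȳ_str) = Σ Wₕ²(1−fₕ)sₕ²/nₕ with Wₕ = Nₕ/26095:
  Tier 3: (6818/26095)²·(1−69/6818)·109/69 = 0.10674787
  Tier 1: (14897/26095)²·(1−2439/14897)·4640/2439 = 0.51848802
  Tier 4: (4380/26095)²·(1−576/4380)·417.6/576 = 0.017739363
  → Var(ȳ_str) = 0.64297525.
Var(ȳ_srs) = (1 − 3084/26095)·5112/3084 = 1.461688.
deff = 0.64297525 / 1.461688 = 0.4399.

0.4399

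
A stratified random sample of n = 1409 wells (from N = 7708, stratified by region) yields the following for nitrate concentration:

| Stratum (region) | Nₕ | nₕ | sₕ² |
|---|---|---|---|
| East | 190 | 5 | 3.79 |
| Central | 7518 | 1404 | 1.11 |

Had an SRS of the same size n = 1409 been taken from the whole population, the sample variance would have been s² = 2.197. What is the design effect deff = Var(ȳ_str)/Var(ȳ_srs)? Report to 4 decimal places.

0.8319

Var(ȳ_str) = Σ Wₕ²(1−fₕ)sₕ²/nₕ with Wₕ = Nₕ/7708:
  East: (190/7708)²·(1−5/190)·3.79/5 = 4.48447 × 10^-4
  Central: (7518/7708)²·(1−1404/7518)·1.11/1404 = 6.1164611 × 10^-4
  → Var(ȳ_str) = 0.0010600931.
Var(ȳ_srs) = (1 − 1409/7708)·2.197/1409 = 0.0012742333.
deff = 0.0010600931 / 0.0012742333 = 0.8319.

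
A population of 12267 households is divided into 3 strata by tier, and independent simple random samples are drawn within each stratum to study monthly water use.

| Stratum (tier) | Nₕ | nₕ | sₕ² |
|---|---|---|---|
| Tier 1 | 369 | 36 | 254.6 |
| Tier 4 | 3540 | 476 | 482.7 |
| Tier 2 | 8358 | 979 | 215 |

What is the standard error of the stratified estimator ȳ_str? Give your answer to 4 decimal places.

Var(ȳ_str) = Σₕ Wₕ²(1 − fₕ)sₕ²/nₕ with Wₕ = Nₕ/N, N = 12267.
Tier 1: Wₕ = 0.03008070; term = 0.03008070²·(1 − 0.09756098)·254.6/36 = 0.0057749705.
Tier 4: Wₕ = 0.28857911; term = 0.28857911²·(1 − 0.13446328)·482.7/476 = 0.073094658.
Tier 2: Wₕ = 0.68134018; term = 0.68134018²·(1 − 0.11713329)·215/979 = 0.090007545.
Sum = 0.16887717.
SE = √(0.16887717) = 0.4109.

0.4109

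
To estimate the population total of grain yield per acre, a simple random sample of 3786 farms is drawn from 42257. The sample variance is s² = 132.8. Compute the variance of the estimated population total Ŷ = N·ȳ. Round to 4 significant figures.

Var(Ŷ) = N²·Var(ȳ) = N²·(1 − n/N)·s²/n.
f = 3786/42257 = 0.08959462; Var(ȳ) = 0.91040538·132.8/3786 = 0.031933923.
Var(Ŷ) = 42257² · 0.031933923 = 5.7022939 × 10^7.

5.702 × 10^7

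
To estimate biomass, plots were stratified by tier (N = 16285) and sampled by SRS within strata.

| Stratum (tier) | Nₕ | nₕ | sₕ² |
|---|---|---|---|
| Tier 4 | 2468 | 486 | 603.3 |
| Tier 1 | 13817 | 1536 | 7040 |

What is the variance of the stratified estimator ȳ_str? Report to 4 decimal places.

Var(ȳ_str) = Σₕ Wₕ²(1 − fₕ)sₕ²/nₕ with Wₕ = Nₕ/N, N = 16285.
Tier 4: Wₕ = 0.15155051; term = 0.15155051²·(1 − 0.19692058)·603.3/486 = 0.022896565.
Tier 1: Wₕ = 0.84844949; term = 0.84844949²·(1 − 0.11116740)·7040/1536 = 2.9326039.
Sum = 2.9555005.

2.9555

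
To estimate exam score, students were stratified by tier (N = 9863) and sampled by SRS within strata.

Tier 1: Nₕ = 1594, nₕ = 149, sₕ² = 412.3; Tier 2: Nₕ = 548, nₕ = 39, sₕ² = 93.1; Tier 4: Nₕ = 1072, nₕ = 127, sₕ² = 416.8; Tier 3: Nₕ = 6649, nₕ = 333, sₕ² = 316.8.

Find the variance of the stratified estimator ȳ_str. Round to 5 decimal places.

0.51724

Var(ȳ_str) = Σₕ Wₕ²(1 − fₕ)sₕ²/nₕ with Wₕ = Nₕ/N, N = 9863.
Tier 1: Wₕ = 0.16161411; term = 0.16161411²·(1 − 0.09347553)·412.3/149 = 0.065518684.
Tier 2: Wₕ = 0.05556119; term = 0.05556119²·(1 − 0.07116788)·93.1/39 = 0.0068448723.
Tier 4: Wₕ = 0.10868904; term = 0.10868904²·(1 − 0.11847015)·416.8/127 = 0.034176888.
Tier 3: Wₕ = 0.67413566; term = 0.67413566²·(1 − 0.05008272)·316.8/333 = 0.41069681.
Sum = 0.51723725.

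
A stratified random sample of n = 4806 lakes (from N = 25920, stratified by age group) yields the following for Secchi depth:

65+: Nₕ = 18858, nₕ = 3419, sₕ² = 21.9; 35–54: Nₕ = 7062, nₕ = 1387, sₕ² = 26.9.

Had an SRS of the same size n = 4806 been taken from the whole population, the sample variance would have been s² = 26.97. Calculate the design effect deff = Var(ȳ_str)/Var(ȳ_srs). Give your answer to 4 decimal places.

Var(ȳ_str) = Σ Wₕ²(1−fₕ)sₕ²/nₕ with Wₕ = Nₕ/25920:
  65+: (18858/25920)²·(1−3419/18858)·21.9/3419 = 0.0027758105
  35–54: (7062/25920)²·(1−1387/7062)·26.9/1387 = 0.0011569095
  → Var(ȳ_str) = 0.00393272.
Var(ȳ_srs) = (1 − 4806/25920)·26.97/4806 = 0.0045712261.
deff = 0.00393272 / 0.0045712261 = 0.8603.

0.8603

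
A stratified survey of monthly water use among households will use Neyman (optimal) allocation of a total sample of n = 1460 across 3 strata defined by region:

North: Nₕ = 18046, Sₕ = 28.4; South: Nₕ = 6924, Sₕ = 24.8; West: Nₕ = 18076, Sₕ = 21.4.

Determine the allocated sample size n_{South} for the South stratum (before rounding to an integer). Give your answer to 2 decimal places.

234.07

Neyman allocation: nₕ = n·NₕSₕ / Σⱼ NⱼSⱼ.
Σ NⱼSⱼ = 18046·28.4 + 6924·24.8 + 18076·21.4 = 1.071048 × 10^6.
n_{South} = 1460·6924·24.8 / (1.071048 × 10^6) = 234.07.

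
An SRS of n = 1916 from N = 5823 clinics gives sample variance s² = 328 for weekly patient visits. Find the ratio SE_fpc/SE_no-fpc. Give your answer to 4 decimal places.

f = n/N = 1916/5823 = 0.32904001.
SE_no-fpc = √(s²/n) = 0.41375111; SE_fpc = √((1−f)s²/n) = 0.33891242.
Ratio = √(1−f) = 0.81912147.

0.8191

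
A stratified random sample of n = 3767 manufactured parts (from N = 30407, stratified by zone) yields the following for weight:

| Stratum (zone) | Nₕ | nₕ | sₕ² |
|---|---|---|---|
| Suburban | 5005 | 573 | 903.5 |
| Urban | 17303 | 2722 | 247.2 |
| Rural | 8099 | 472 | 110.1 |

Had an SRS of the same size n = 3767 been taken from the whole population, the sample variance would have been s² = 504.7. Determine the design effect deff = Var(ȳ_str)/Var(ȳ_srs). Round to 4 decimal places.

Var(ȳ_str) = Σ Wₕ²(1−fₕ)sₕ²/nₕ with Wₕ = Nₕ/30407:
  Suburban: (5005/30407)²·(1−573/5005)·903.5/573 = 0.037829467
  Urban: (17303/30407)²·(1−2722/17303)·247.2/2722 = 0.024781176
  Rural: (8099/30407)²·(1−472/8099)·110.1/472 = 0.015584157
  → Var(ȳ_str) = 0.0781948.
Var(ȳ_srs) = (1 − 3767/30407)·504.7/3767 = 0.11738114.
deff = 0.0781948 / 0.11738114 = 0.6662.

0.6662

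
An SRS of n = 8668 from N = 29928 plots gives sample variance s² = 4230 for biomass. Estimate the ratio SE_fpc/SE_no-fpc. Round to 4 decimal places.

0.8428

f = n/N = 8668/29928 = 0.28962844.
SE_no-fpc = √(s²/n) = 0.69857129; SE_fpc = √((1−f)s²/n) = 0.58878063.
Ratio = √(1−f) = 0.84283543.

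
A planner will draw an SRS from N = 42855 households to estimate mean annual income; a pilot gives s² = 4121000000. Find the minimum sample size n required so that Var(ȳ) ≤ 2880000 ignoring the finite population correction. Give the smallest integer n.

Without fpc, n₀ = s²/D = 4121000000/2880000 = 1430.9028.
Rounding up, n = 1431.

1431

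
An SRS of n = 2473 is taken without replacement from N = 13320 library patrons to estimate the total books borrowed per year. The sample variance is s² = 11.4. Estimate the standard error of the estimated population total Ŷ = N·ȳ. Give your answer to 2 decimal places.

Var(Ŷ) = N²·Var(ȳ) = N²·(1 − n/N)·s²/n.
f = 2473/13320 = 0.18566066; Var(ȳ) = 0.81433934·11.4/2473 = 0.0037539298.
Var(Ŷ) = 13320² · 0.0037539298 = 666031.23.
SE(Ŷ) = √(666031.23) = 816.11.

816.11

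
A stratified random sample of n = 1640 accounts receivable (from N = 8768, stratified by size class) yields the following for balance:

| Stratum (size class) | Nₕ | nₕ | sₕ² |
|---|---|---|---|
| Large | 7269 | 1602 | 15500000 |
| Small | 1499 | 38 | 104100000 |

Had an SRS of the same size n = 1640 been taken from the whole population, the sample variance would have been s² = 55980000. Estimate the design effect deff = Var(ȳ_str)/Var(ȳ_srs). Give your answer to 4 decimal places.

Var(ȳ_str) = Σ Wₕ²(1−fₕ)sₕ²/nₕ with Wₕ = Nₕ/8768:
  Large: (7269/8768)²·(1−1602/7269)·15500000/1602 = 5184.37
  Small: (1499/8768)²·(1−38/1499)·104100000/38 = 78040.115
  → Var(ȳ_str) = 83224.485.
Var(ȳ_srs) = (1 − 1640/8768)·55980000/1640 = 27749.566.
deff = 83224.485 / 27749.566 = 2.9991.

2.9991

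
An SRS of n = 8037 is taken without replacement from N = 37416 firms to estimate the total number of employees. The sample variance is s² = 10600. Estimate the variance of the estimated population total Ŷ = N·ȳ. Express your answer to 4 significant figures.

1.450 × 10^9

Var(Ŷ) = N²·Var(ȳ) = N²·(1 − n/N)·s²/n.
f = 8037/37416 = 0.21480115; Var(ȳ) = 0.78519885·10600/8037 = 1.0355988.
Var(Ŷ) = 37416² · 1.0355988 = 1.4497938 × 10^9.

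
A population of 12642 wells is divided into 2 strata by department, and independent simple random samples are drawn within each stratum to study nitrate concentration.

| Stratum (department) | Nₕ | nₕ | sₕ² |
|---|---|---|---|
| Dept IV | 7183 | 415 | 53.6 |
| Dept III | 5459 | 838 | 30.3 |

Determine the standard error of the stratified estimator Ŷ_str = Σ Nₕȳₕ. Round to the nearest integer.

Var(Ŷ_str) = Σₕ Nₕ²(1 − fₕ)sₕ²/nₕ.
Dept IV: 7183²·(1 − 415/7183)·53.6/415 = 6.2788905 × 10^6.
Dept III: 5459²·(1 − 838/5459)·30.3/838 = 912110.96.
Sum = 7.1910015 × 10^6.
SE = √(7.1910015 × 10^6) = 2682.

2682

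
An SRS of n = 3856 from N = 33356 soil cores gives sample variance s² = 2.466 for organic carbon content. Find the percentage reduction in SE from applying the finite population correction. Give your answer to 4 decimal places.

f = n/N = 3856/33356 = 0.11560139.
SE_no-fpc = √(s²/n) = 0.025288788; SE_fpc = √((1−f)s²/n) = 0.023782201.
Ratio = √(1−f) = 0.94042470. Reduction = 100·(1 − 0.94042470) = 5.9575%.

5.9575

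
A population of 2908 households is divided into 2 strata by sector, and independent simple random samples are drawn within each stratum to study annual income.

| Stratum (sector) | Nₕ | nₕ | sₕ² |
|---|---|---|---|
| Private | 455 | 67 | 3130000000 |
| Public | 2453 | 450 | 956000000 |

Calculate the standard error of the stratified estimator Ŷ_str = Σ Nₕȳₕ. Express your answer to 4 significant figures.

4.323 × 10^6

Var(Ŷ_str) = Σₕ Nₕ²(1 − fₕ)sₕ²/nₕ.
Private: 455²·(1 − 67/455)·3130000000/67 = 8.2473164 × 10^12.
Public: 2453²·(1 − 450/2453)·956000000/450 = 1.0438158 × 10^13.
Sum = 1.8685474 × 10^13.
SE = √(1.8685474 × 10^13) = 4.323 × 10^6.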